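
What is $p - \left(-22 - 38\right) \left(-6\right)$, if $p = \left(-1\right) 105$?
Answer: $-465$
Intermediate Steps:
$p = -105$
$p - \left(-22 - 38\right) \left(-6\right) = -105 - \left(-22 - 38\right) \left(-6\right) = -105 - \left(-60\right) \left(-6\right) = -105 - 360 = -465$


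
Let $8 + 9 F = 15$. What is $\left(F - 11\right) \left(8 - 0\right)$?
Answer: $- \frac{736}{9} \approx -81.778$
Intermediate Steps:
$F = \frac{7}{9}$ ($F = - \frac{8}{9} + \frac{1}{9} \cdot 15 = - \frac{8}{9} + \frac{5}{3} = \frac{7}{9} \approx 0.77778$)
$\left(F - 11\right) \left(8 - 0\right) = \left(\frac{7}{9} - 11\right) \left(8 - 0\right) = - \frac{92 \left(8 + 0\right)}{9} = \left(- \frac{92}{9}\right) 8 = - \frac{736}{9}$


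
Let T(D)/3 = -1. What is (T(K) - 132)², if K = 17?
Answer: 18225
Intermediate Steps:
T(D) = -3 (T(D) = 3*(-1) = -3)
(T(K) - 132)² = (-3 - 132)² = (-135)² = 18225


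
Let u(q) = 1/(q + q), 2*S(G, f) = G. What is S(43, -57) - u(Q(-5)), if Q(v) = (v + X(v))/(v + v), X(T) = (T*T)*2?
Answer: 389/18 ≈ 21.611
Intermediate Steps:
X(T) = 2*T² (X(T) = T²*2 = 2*T²)
S(G, f) = G/2
Q(v) = (v + 2*v²)/(2*v) (Q(v) = (v + 2*v²)/(v + v) = (v + 2*v²)/((2*v)) = (v + 2*v²)*(1/(2*v)) = (v + 2*v²)/(2*v))
u(q) = 1/(2*q)
S(43, -57) - u(Q(-5)) = (½)*43 - 1/(2*(½ - 5)) = 43/2 - 1/(2*(-9/2)) = 43/2 - (-2)/(2*9) = 43/2 - 1*(-⅑) = 43/2 + ⅑ = 389/18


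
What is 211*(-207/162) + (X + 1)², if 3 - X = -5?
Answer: -3395/18 ≈ -188.61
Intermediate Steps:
X = 8 (X = 3 - 1*(-5) = 3 + 5 = 8)
211*(-207/162) + (X + 1)² = 211*(-207/162) + (8 + 1)² = 211*(-207*1/162) + 9² = 211*(-23/18) + 81 = -4853/18 + 81 = -3395/18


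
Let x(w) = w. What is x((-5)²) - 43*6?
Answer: -233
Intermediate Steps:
x((-5)²) - 43*6 = (-5)² - 43*6 = 25 - 258 = -233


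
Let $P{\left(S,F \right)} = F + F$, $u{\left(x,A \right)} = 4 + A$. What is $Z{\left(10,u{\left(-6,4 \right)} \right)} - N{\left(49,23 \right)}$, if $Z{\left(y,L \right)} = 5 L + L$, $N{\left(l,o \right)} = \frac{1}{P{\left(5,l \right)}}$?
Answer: $\frac{4703}{98} \approx 47.99$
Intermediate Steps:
$P{\left(S,F \right)} = 2 F$
$N{\left(l,o \right)} = \frac{1}{2 l}$
$Z{\left(y,L \right)} = 6 L$
$Z{\left(10,u{\left(-6,4 \right)} \right)} - N{\left(49,23 \right)} = 6 \left(4 + 4\right) - \frac{1}{2 \cdot 49} = 6 \cdot 8 - \frac{1}{2} \cdot \frac{1}{49} = 48 - \frac{1}{98} = \frac{4703}{98}$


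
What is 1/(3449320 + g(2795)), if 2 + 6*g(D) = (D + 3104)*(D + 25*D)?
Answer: 3/224688124 ≈ 1.3352e-8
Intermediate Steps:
g(D) = -⅓ + 13*D*(3104 + D)/3 (g(D) = -⅓ + ((D + 3104)*(D + 25*D))/6 = -⅓ + ((3104 + D)*(26*D))/6 = -⅓ + (26*D*(3104 + D))/6 = -⅓ + 13*D*(3104 + D)/3)
1/(3449320 + g(2795)) = 1/(3449320 + (-⅓ + (13/3)*2795² + (40352/3)*2795)) = 1/(3449320 + (-⅓ + (13/3)*7812025 + 112783840/3)) = 1/(3449320 + (-⅓ + 101556325/3 + 112783840/3)) = 1/(3449320 + 214340164/3) = 1/(224688124/3) = 3/224688124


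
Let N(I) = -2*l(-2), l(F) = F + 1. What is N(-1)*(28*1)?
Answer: 56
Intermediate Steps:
l(F) = 1 + F
N(I) = 2 (N(I) = -2*(1 - 2) = -2*(-1) = 2)
N(-1)*(28*1) = 2*(28*1) = 2*28 = 56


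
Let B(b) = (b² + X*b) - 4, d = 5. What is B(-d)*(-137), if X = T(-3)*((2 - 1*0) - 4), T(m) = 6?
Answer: -11097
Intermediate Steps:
X = -12 (X = 6*((2 - 1*0) - 4) = 6*((2 + 0) - 4) = 6*(2 - 4) = 6*(-2) = -12)
B(b) = -4 + b² - 12*b (B(b) = (b² - 12*b) - 4 = -4 + b² - 12*b)
B(-d)*(-137) = (-4 + (-1*5)² - (-12)*5)*(-137) = (-4 + (-5)² - 12*(-5))*(-137) = (-4 + 25 + 60)*(-137) = 81*(-137) = -11097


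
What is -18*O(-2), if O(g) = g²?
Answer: -72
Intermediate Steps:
-18*O(-2) = -18*(-2)² = -18*4 = -72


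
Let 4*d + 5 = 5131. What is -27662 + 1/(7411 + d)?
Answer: -480903868/17385 ≈ -27662.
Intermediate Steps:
d = 2563/2 (d = -5/4 + (¼)*5131 = -5/4 + 5131/4 = 2563/2 ≈ 1281.5)
-27662 + 1/(7411 + d) = -27662 + 1/(7411 + 2563/2) = -27662 + 1/(17385/2) = -27662 + 2/17385 = -480903868/17385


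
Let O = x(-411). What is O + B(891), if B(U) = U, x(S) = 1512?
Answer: 2403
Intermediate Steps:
O = 1512
O + B(891) = 1512 + 891 = 2403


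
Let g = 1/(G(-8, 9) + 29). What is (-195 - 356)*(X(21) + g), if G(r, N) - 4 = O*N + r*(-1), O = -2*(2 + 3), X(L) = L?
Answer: -566428/49 ≈ -11560.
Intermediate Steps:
O = -10 (O = -2*5 = -10)
G(r, N) = 4 - r - 10*N (G(r, N) = 4 + (-10*N + r*(-1)) = 4 + (-10*N - r) = 4 + (-r - 10*N) = 4 - r - 10*N)
g = -1/49 (g = 1/((4 - 1*(-8) - 10*9) + 29) = 1/((4 + 8 - 90) + 29) = 1/(-78 + 29) = 1/(-49) = -1/49 ≈ -0.020408)
(-195 - 356)*(X(21) + g) = (-195 - 356)*(21 - 1/49) = -551*1028/49 = -566428/49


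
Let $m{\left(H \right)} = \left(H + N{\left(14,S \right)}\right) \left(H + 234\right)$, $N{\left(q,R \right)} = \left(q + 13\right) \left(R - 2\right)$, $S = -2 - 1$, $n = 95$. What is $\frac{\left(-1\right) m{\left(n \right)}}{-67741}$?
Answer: $- \frac{13160}{67741} \approx -0.19427$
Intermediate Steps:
$S = -3$ ($S = -2 - 1 = -3$)
$N{\left(q,R \right)} = \left(-2 + R\right) \left(13 + q\right)$ ($N{\left(q,R \right)} = \left(13 + q\right) \left(-2 + R\right) = \left(-2 + R\right) \left(13 + q\right)$)
$m{\left(H \right)} = \left(-135 + H\right) \left(234 + H\right)$ ($m{\left(H \right)} = \left(H - 135\right) \left(H + 234\right) = \left(H - 135\right) \left(234 + H\right) = \left(-135 + H\right) \left(234 + H\right)$)
$\frac{\left(-1\right) m{\left(n \right)}}{-67741} = \frac{\left(-1\right) \left(-31590 + 95^{2} + 99 \cdot 95\right)}{-67741} = - (-31590 + 9025 + 9405) \left(- \frac{1}{67741}\right) = \left(-1\right) \left(-13160\right) \left(- \frac{1}{67741}\right) = 13160 \left(- \frac{1}{67741}\right) = - \frac{13160}{67741}$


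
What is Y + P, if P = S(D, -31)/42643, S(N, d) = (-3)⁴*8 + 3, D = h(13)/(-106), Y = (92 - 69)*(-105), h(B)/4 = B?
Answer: -102982194/42643 ≈ -2415.0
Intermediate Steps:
h(B) = 4*B
Y = -2415 (Y = 23*(-105) = -2415)
D = -26/53 (D = (4*13)/(-106) = 52*(-1/106) = -26/53 ≈ -0.49057)
S(N, d) = 651 (S(N, d) = 81*8 + 3 = 648 + 3 = 651)
P = 651/42643 ≈ 0.015266
Y + P = -2415 + 651/42643 = -102982194/42643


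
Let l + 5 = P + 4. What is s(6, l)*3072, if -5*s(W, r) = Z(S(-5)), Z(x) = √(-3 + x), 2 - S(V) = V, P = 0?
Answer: -6144/5 ≈ -1228.8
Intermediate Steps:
S(V) = 2 - V
l = -1 (l = -5 + (0 + 4) = -5 + 4 = -1)
s(W, r) = -⅖ (s(W, r) = -√(-3 + (2 - 1*(-5)))/5 = -√(-3 + (2 + 5))/5 = -√(-3 + 7)/5 = -√4/5 = -⅕*2 = -⅖)
s(6, l)*3072 = -⅖*3072 = -6144/5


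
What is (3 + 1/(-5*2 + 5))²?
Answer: 196/25 ≈ 7.8400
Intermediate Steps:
(3 + 1/(-5*2 + 5))² = (3 + 1/(-10 + 5))² = (3 + 1/(-5))² = (3 - ⅕)² = (14/5)² = 196/25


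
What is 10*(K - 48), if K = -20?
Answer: -680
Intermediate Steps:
10*(K - 48) = 10*(-20 - 48) = 10*(-68) = -680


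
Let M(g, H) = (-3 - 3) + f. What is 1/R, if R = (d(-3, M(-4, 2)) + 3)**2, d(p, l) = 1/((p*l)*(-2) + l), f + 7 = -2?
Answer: 11025/98596 ≈ 0.11182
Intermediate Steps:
f = -9 (f = -7 - 2 = -9)
M(g, H) = -15 (M(g, H) = (-3 - 3) - 9 = -6 - 9 = -15)
d(p, l) = 1/(l - 2*l*p) (d(p, l) = 1/((l*p)*(-2) + l) = 1/(-2*l*p + l) = 1/(l - 2*l*p))
R = 98596/11025 (R = (-1/(-15*(-1 + 2*(-3))) + 3)**2 = (-1*(-1/15)/(-1 - 6) + 3)**2 = (-1*(-1/15)/(-7) + 3)**2 = (-1*(-1/15)*(-1/7) + 3)**2 = (-1/105 + 3)**2 = (314/105)**2 = 98596/11025 ≈ 8.9429)
1/R = 1/(98596/11025) = 11025/98596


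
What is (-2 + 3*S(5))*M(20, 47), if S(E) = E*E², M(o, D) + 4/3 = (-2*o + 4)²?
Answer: 1448732/3 ≈ 4.8291e+5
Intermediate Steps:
M(o, D) = -4/3 + (4 - 2*o)² (M(o, D) = -4/3 + (-2*o + 4)² = -4/3 + (4 - 2*o)²)
S(E) = E³
(-2 + 3*S(5))*M(20, 47) = (-2 + 3*5³)*(-4/3 + 4*(-2 + 20)²) = (-2 + 3*125)*(-4/3 + 4*18²) = (-2 + 375)*(-4/3 + 4*324) = 373*(-4/3 + 1296) = 373*(3884/3) = 1448732/3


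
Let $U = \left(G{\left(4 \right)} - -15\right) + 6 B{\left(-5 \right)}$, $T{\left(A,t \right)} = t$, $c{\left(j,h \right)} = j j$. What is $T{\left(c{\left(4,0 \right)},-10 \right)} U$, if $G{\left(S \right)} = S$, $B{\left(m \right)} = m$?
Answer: $110$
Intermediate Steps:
$c{\left(j,h \right)} = j^{2}$
$U = -11$ ($U = \left(4 - -15\right) + 6 \left(-5\right) = \left(4 + 15\right) - 30 = 19 - 30 = -11$)
$T{\left(c{\left(4,0 \right)},-10 \right)} U = \left(-10\right) \left(-11\right) = 110$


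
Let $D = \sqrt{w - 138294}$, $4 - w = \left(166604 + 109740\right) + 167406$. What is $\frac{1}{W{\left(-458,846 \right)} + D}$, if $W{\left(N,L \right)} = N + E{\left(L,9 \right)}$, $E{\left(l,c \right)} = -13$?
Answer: $- \frac{471}{803881} - \frac{2 i \sqrt{145510}}{803881} \approx -0.00058591 - 0.00094904 i$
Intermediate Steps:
$w = -443746$ ($w = 4 - \left(\left(166604 + 109740\right) + 167406\right) = 4 - \left(276344 + 167406\right) = 4 - 443750 = -443746$)
$W{\left(N,L \right)} = -13 + N$ ($W{\left(N,L \right)} = N - 13 = -13 + N$)
$D = 2 i \sqrt{145510}$ ($D = \sqrt{-443746 - 138294} = \sqrt{-582040} = 2 i \sqrt{145510} \approx 762.92 i$)
$\frac{1}{W{\left(-458,846 \right)} + D} = \frac{1}{\left(-13 - 458\right) + 2 i \sqrt{145510}} = \frac{1}{-471 + 2 i \sqrt{145510}}$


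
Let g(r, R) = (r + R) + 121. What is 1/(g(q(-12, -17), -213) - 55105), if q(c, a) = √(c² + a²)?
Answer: -55197/3046708376 - √433/3046708376 ≈ -1.8124e-5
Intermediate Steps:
q(c, a) = √(a² + c²)
g(r, R) = 121 + R + r (g(r, R) = (R + r) + 121 = 121 + R + r)
1/(g(q(-12, -17), -213) - 55105) = 1/((121 - 213 + √((-17)² + (-12)²)) - 55105) = 1/((121 - 213 + √(289 + 144)) - 55105) = 1/((121 - 213 + √433) - 55105) = 1/((-92 + √433) - 55105) = 1/(-55197 + √433)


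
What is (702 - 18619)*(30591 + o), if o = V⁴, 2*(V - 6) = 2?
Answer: -591117664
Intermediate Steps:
V = 7 (V = 6 + (½)*2 = 6 + 1 = 7)
o = 2401 (o = 7⁴ = 2401)
(702 - 18619)*(30591 + o) = (702 - 18619)*(30591 + 2401) = -17917*32992 = -591117664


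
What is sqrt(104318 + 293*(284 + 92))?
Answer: sqrt(214486) ≈ 463.13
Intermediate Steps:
sqrt(104318 + 293*(284 + 92)) = sqrt(104318 + 293*376) = sqrt(104318 + 110168) = sqrt(214486)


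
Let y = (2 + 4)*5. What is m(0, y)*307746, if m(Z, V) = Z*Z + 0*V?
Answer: 0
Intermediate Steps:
y = 30 (y = 6*5 = 30)
m(Z, V) = Z² (m(Z, V) = Z² + 0 = Z²)
m(0, y)*307746 = 0²*307746 = 0*307746 = 0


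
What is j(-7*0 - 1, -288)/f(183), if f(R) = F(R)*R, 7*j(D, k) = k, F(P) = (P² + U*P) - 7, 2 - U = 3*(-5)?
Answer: -96/15625211 ≈ -6.1439e-6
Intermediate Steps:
U = 17 (U = 2 - 3*(-5) = 2 - 1*(-15) = 2 + 15 = 17)
F(P) = -7 + P² + 17*P (F(P) = (P² + 17*P) - 7 = -7 + P² + 17*P)
j(D, k) = k/7
f(R) = R*(-7 + R² + 17*R) (f(R) = (-7 + R² + 17*R)*R = R*(-7 + R² + 17*R))
j(-7*0 - 1, -288)/f(183) = ((⅐)*(-288))/((183*(-7 + 183² + 17*183))) = -288*1/(183*(-7 + 33489 + 3111))/7 = -288/(7*(183*36593)) = -288/7/6696519 = -288/7*1/6696519 = -96/15625211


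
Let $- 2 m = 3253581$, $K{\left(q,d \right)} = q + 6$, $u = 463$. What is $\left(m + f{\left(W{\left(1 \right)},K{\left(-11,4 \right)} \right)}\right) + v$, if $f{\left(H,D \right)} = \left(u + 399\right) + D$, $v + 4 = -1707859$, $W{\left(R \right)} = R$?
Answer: $- \frac{6667593}{2} \approx -3.3338 \cdot 10^{6}$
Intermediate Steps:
$K{\left(q,d \right)} = 6 + q$
$v = -1707863$ ($v = -4 - 1707859 = -1707863$)
$f{\left(H,D \right)} = 862 + D$ ($f{\left(H,D \right)} = \left(463 + 399\right) + D = 862 + D$)
$m = - \frac{3253581}{2}$ ($m = \left(- \frac{1}{2}\right) 3253581 = - \frac{3253581}{2} \approx -1.6268 \cdot 10^{6}$)
$\left(m + f{\left(W{\left(1 \right)},K{\left(-11,4 \right)} \right)}\right) + v = \left(- \frac{3253581}{2} + \left(862 + \left(6 - 11\right)\right)\right) - 1707863 = \left(- \frac{3253581}{2} + \left(862 - 5\right)\right) - 1707863 = \left(- \frac{3253581}{2} + 857\right) - 1707863 = - \frac{3251867}{2} - 1707863 = - \frac{6667593}{2}$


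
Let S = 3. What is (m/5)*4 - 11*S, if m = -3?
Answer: -177/5 ≈ -35.400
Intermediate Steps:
(m/5)*4 - 11*S = -3/5*4 - 11*3 = -3*⅕*4 - 33 = -⅗*4 - 33 = -12/5 - 33 = -177/5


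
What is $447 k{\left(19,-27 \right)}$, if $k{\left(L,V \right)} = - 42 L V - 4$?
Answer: $9629274$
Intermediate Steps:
$k{\left(L,V \right)} = -4 - 42 L V$ ($k{\left(L,V \right)} = - 42 L V - 4 = -4 - 42 L V$)
$447 k{\left(19,-27 \right)} = 447 \left(-4 - 798 \left(-27\right)\right) = 447 \left(-4 + 21546\right) = 447 \cdot 21542 = 9629274$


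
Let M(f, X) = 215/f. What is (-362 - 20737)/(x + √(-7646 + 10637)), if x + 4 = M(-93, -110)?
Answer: -88601193/1963430 - 14037327*√2991/1963430 ≈ -436.13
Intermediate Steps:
x = -587/93 (x = -4 + 215/(-93) = -4 + 215*(-1/93) = -4 - 215/93 = -587/93 ≈ -6.3118)
(-362 - 20737)/(x + √(-7646 + 10637)) = (-362 - 20737)/(-587/93 + √(-7646 + 10637)) = -21099/(-587/93 + √2991)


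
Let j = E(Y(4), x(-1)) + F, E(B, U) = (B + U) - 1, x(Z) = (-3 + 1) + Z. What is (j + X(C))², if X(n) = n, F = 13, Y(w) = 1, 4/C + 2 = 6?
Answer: 121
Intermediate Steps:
C = 1 (C = 4/(-2 + 6) = 4/4 = 4*(¼) = 1)
x(Z) = -2 + Z
E(B, U) = -1 + B + U
j = 10 (j = (-1 + 1 + (-2 - 1)) + 13 = (-1 + 1 - 3) + 13 = -3 + 13 = 10)
(j + X(C))² = (10 + 1)² = 11² = 121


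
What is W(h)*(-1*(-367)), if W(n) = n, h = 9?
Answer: 3303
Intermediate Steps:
W(h)*(-1*(-367)) = 9*(-1*(-367)) = 9*367 = 3303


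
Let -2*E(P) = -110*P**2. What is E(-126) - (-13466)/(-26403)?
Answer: 23054558074/26403 ≈ 8.7318e+5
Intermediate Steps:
E(P) = 55*P**2 (E(P) = -(-55)*P**2 = 55*P**2)
E(-126) - (-13466)/(-26403) = 55*(-126)**2 - (-13466)/(-26403) = 55*15876 - (-13466)*(-1)/26403 = 873180 - 1*13466/26403 = 873180 - 13466/26403 = 23054558074/26403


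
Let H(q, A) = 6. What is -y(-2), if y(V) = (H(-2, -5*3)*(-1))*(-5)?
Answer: -30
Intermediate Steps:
y(V) = 30 (y(V) = (6*(-1))*(-5) = -6*(-5) = 30)
-y(-2) = -1*30 = -30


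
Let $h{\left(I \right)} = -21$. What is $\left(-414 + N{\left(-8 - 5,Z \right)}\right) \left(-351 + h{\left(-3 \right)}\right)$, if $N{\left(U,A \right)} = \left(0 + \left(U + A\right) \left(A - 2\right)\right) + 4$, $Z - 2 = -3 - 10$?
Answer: $36456$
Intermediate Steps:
$Z = -11$ ($Z = 2 - 13 = -11$)
$N{\left(U,A \right)} = 4 + \left(-2 + A\right) \left(A + U\right)$ ($N{\left(U,A \right)} = \left(0 + \left(A + U\right) \left(-2 + A\right)\right) + 4 = \left(0 + \left(-2 + A\right) \left(A + U\right)\right) + 4 = \left(-2 + A\right) \left(A + U\right) + 4 = 4 + \left(-2 + A\right) \left(A + U\right)$)
$\left(-414 + N{\left(-8 - 5,Z \right)}\right) \left(-351 + h{\left(-3 \right)}\right) = \left(-414 - \left(-26 - 121 + 13 \left(-8 - 5\right)\right)\right) \left(-351 - 21\right) = \left(-414 + \left(4 + 121 + 22 - 2 \left(-8 - 5\right) - 11 \left(-8 - 5\right)\right)\right) \left(-372\right) = \left(-414 + \left(4 + 121 + 22 - -26 - -143\right)\right) \left(-372\right) = \left(-414 + \left(4 + 121 + 22 + 26 + 143\right)\right) \left(-372\right) = \left(-414 + 316\right) \left(-372\right) = \left(-98\right) \left(-372\right) = 36456$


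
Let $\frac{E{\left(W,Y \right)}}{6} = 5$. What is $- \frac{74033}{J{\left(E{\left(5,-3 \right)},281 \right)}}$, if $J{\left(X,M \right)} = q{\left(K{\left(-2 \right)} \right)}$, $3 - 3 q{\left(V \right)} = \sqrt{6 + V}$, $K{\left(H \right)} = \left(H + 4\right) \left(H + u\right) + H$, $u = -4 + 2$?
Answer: $- \frac{666297}{13} - \frac{444198 i}{13} \approx -51254.0 - 34169.0 i$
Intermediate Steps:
$E{\left(W,Y \right)} = 30$ ($E{\left(W,Y \right)} = 6 \cdot 5 = 30$)
$u = -2$
$K{\left(H \right)} = H + \left(-2 + H\right) \left(4 + H\right)$ ($K{\left(H \right)} = \left(H + 4\right) \left(H - 2\right) + H = \left(4 + H\right) \left(-2 + H\right) + H = \left(-2 + H\right) \left(4 + H\right) + H = H + \left(-2 + H\right) \left(4 + H\right)$)
$q{\left(V \right)} = 1 - \frac{\sqrt{6 + V}}{3}$
$J{\left(X,M \right)} = 1 - \frac{2 i}{3}$ ($J{\left(X,M \right)} = 1 - \frac{\sqrt{6 + \left(-8 + \left(-2\right)^{2} + 3 \left(-2\right)\right)}}{3} = 1 - \frac{\sqrt{6 - 10}}{3} = 1 - \frac{\sqrt{-4}}{3} = 1 - \frac{2 i}{3}$)
$- \frac{74033}{J{\left(E{\left(5,-3 \right)},281 \right)}} = - \frac{74033}{1 - \frac{2 i}{3}} = - 74033 \frac{9 \left(1 + \frac{2 i}{3}\right)}{13} = - \frac{666297 \left(1 + \frac{2 i}{3}\right)}{13}$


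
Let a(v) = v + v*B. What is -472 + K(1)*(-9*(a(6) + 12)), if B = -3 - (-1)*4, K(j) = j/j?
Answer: -688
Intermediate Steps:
K(j) = 1
B = 1 (B = -3 - 1*(-4) = -3 + 4 = 1)
a(v) = 2*v (a(v) = v + v*1 = v + v = 2*v)
-472 + K(1)*(-9*(a(6) + 12)) = -472 + 1*(-9*(2*6 + 12)) = -472 + 1*(-9*(12 + 12)) = -472 + 1*(-9*24) = -472 + 1*(-216) = -472 - 216 = -688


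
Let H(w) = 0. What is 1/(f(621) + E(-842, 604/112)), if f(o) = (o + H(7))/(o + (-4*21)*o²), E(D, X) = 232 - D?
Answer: 52163/56023061 ≈ 0.00093110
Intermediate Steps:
f(o) = o/(o - 84*o²) (f(o) = (o + 0)/(o + (-4*21)*o²) = o/(o - 84*o²))
1/(f(621) + E(-842, 604/112)) = 1/(-1/(-1 + 84*621) + (232 - 1*(-842))) = 1/(-1/(-1 + 52164) + (232 + 842)) = 1/(-1/52163 + 1074) = 1/(56023061/52163) = 52163/56023061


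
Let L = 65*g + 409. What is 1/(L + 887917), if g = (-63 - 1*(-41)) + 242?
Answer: 1/902626 ≈ 1.1079e-6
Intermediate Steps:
g = 220 (g = (-63 + 41) + 242 = -22 + 242 = 220)
L = 14709 (L = 65*220 + 409 = 14300 + 409 = 14709)
1/(L + 887917) = 1/(14709 + 887917) = 1/902626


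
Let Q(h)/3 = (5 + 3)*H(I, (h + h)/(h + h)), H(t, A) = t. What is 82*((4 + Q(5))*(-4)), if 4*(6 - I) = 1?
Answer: -46576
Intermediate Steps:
I = 23/4 (I = 6 - ¼*1 = 6 - ¼ = 23/4 ≈ 5.7500)
Q(h) = 138 (Q(h) = 3*((5 + 3)*(23/4)) = 3*(8*(23/4)) = 3*46 = 138)
82*((4 + Q(5))*(-4)) = 82*((4 + 138)*(-4)) = 82*(142*(-4)) = 82*(-568) = -46576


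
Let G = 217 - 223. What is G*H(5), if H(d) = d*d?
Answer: -150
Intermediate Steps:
H(d) = d**2
G = -6
G*H(5) = -6*5**2 = -6*25 = -150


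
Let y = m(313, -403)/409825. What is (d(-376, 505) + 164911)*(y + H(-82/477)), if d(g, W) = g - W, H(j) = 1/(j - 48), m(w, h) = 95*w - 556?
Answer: 7791236972411/941695885 ≈ 8273.6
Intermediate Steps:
m(w, h) = -556 + 95*w
y = 29179/409825 (y = (-556 + 95*313)/409825 = (-556 + 29735)*(1/409825) = 29179*(1/409825) = 29179/409825 ≈ 0.071199)
H(j) = 1/(-48 + j)
(d(-376, 505) + 164911)*(y + H(-82/477)) = ((-376 - 1*505) + 164911)*(29179/409825 + 1/(-48 - 82/477)) = ((-376 - 505) + 164911)*(29179/409825 + 1/(-48 - 82*1/477)) = (-881 + 164911)*(29179/409825 + 1/(-48 - 82/477)) = 164030*(29179/409825 + 1/(-22978/477)) = 164030*(29179/409825 - 477/22978) = 164030*(474988537/9416958850) = 7791236972411/941695885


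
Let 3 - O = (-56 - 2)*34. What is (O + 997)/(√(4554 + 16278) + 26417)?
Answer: 78511324/697837057 - 11888*√1302/697837057 ≈ 0.11189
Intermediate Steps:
O = 1975 (O = 3 - (-56 - 2)*34 = 3 - (-58)*34 = 3 - 1*(-1972) = 3 + 1972 = 1975)
(O + 997)/(√(4554 + 16278) + 26417) = (1975 + 997)/(√(4554 + 16278) + 26417) = 2972/(√20832 + 26417) = 2972/(4*√1302 + 26417) = 2972/(26417 + 4*√1302)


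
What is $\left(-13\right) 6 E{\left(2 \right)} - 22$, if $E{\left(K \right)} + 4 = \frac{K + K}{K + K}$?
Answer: $212$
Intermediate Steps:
$E{\left(K \right)} = -3$ ($E{\left(K \right)} = -4 + \frac{K + K}{K + K} = -4 + \frac{2 K}{2 K} = -4 + 2 K \frac{1}{2 K} = -4 + 1 = -3$)
$\left(-13\right) 6 E{\left(2 \right)} - 22 = \left(-13\right) 6 \left(-3\right) - 22 = \left(-78\right) \left(-3\right) - 22 = 234 - 22 = 212$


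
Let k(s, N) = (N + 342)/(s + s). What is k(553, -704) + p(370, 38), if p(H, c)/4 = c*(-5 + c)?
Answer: 2773667/553 ≈ 5015.7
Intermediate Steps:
p(H, c) = 4*c*(-5 + c) (p(H, c) = 4*(c*(-5 + c)) = 4*c*(-5 + c))
k(s, N) = (342 + N)/(2*s) (k(s, N) = (342 + N)/((2*s)) = (342 + N)*(1/(2*s)) = (342 + N)/(2*s))
k(553, -704) + p(370, 38) = (½)*(342 - 704)/553 + 4*38*(-5 + 38) = (½)*(1/553)*(-362) + 4*38*33 = -181/553 + 5016 = 2773667/553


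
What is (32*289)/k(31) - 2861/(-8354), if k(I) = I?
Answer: 77346483/258974 ≈ 298.67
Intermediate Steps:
(32*289)/k(31) - 2861/(-8354) = (32*289)/31 - 2861/(-8354) = 9248*(1/31) - 2861*(-1/8354) = 9248/31 + 2861/8354 = 77346483/258974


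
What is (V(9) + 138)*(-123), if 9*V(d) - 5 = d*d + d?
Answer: -54817/3 ≈ -18272.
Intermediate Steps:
V(d) = 5/9 + d/9 + d²/9 (V(d) = 5/9 + (d*d + d)/9 = 5/9 + (d² + d)/9 = 5/9 + (d + d²)/9 = 5/9 + (d/9 + d²/9) = 5/9 + d/9 + d²/9)
(V(9) + 138)*(-123) = ((5/9 + (⅑)*9 + (⅑)*9²) + 138)*(-123) = ((5/9 + 1 + (⅑)*81) + 138)*(-123) = ((5/9 + 1 + 9) + 138)*(-123) = (95/9 + 138)*(-123) = (1337/9)*(-123) = -54817/3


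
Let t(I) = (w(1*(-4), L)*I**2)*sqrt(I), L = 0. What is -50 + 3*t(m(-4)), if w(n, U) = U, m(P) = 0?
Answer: -50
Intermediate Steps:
t(I) = 0 (t(I) = (0*I**2)*sqrt(I) = 0*sqrt(I) = 0)
-50 + 3*t(m(-4)) = -50 + 3*0 = -50 + 0 = -50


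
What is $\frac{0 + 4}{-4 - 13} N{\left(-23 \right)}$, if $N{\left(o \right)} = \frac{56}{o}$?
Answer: $\frac{224}{391} \approx 0.57289$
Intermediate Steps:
$\frac{0 + 4}{-4 - 13} N{\left(-23 \right)} = \frac{0 + 4}{-4 - 13} \frac{56}{-23} = \frac{4}{-17} \cdot 56 \left(- \frac{1}{23}\right) = 4 \left(- \frac{1}{17}\right) \left(- \frac{56}{23}\right) = \left(- \frac{4}{17}\right) \left(- \frac{56}{23}\right) = \frac{224}{391}$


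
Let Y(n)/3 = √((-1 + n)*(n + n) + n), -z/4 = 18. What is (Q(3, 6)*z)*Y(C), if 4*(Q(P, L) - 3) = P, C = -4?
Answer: -4860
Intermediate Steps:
Q(P, L) = 3 + P/4
z = -72 (z = -4*18 = -72)
Y(n) = 3*√(n + 2*n*(-1 + n)) (Y(n) = 3*√((-1 + n)*(n + n) + n) = 3*√((-1 + n)*(2*n) + n) = 3*√(2*n*(-1 + n) + n) = 3*√(n + 2*n*(-1 + n)))
(Q(3, 6)*z)*Y(C) = ((3 + (¼)*3)*(-72))*(3*√(-4*(-1 + 2*(-4)))) = ((3 + ¾)*(-72))*(3*√(-4*(-1 - 8))) = ((15/4)*(-72))*(3*√(-4*(-9))) = -810*√36 = -810*6 = -270*18 = -4860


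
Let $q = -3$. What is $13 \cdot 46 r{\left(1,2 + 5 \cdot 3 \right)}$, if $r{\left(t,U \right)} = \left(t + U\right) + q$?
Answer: $8970$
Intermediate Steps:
$r{\left(t,U \right)} = -3 + U + t$ ($r{\left(t,U \right)} = \left(t + U\right) - 3 = \left(U + t\right) - 3 = -3 + U + t$)
$13 \cdot 46 r{\left(1,2 + 5 \cdot 3 \right)} = 13 \cdot 46 \left(-3 + \left(2 + 5 \cdot 3\right) + 1\right) = 598 \left(-3 + \left(2 + 15\right) + 1\right) = 598 \left(-3 + 17 + 1\right) = 598 \cdot 15 = 8970$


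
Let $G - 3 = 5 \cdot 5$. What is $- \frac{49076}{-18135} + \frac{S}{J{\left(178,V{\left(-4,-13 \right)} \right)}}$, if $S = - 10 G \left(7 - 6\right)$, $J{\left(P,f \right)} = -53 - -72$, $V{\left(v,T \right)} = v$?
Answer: $- \frac{4145356}{344565} \approx -12.031$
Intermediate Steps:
$G = 28$ ($G = 3 + 5 \cdot 5 = 3 + 25 = 28$)
$J{\left(P,f \right)} = 19$ ($J{\left(P,f \right)} = -53 + 72 = 19$)
$S = -280$ ($S = \left(-10\right) 28 \left(7 - 6\right) = - 280 \left(7 - 6\right) = \left(-280\right) 1 = -280$)
$- \frac{49076}{-18135} + \frac{S}{J{\left(178,V{\left(-4,-13 \right)} \right)}} = - \frac{49076}{-18135} - \frac{280}{19} = \left(-49076\right) \left(- \frac{1}{18135}\right) - \frac{280}{19} = \frac{49076}{18135} - \frac{280}{19} = - \frac{4145356}{344565}$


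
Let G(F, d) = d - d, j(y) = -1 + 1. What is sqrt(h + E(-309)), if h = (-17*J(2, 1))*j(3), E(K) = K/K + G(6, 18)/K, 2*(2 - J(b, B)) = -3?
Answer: 1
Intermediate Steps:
J(b, B) = 7/2 (J(b, B) = 2 - 1/2*(-3) = 2 + 3/2 = 7/2)
j(y) = 0
G(F, d) = 0
E(K) = 1 (E(K) = K/K + 0/K = 1 + 0 = 1)
h = 0 (h = -17*7/2*0 = -119/2*0 = 0)
sqrt(h + E(-309)) = sqrt(0 + 1) = sqrt(1) = 1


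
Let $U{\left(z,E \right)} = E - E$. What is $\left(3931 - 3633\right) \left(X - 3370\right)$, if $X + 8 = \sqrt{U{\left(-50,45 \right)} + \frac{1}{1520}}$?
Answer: $-1006644 + \frac{149 \sqrt{95}}{190} \approx -1.0066 \cdot 10^{6}$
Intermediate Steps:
$U{\left(z,E \right)} = 0$
$X = -8 + \frac{\sqrt{95}}{380}$ ($X = -8 + \sqrt{0 + \frac{1}{1520}} = -8 + \sqrt{\frac{1}{1520}} = -8 + \frac{\sqrt{95}}{380} \approx -7.9743$)
$\left(3931 - 3633\right) \left(X - 3370\right) = \left(3931 - 3633\right) \left(\left(-8 + \frac{\sqrt{95}}{380}\right) - 3370\right) = 298 \left(-3378 + \frac{\sqrt{95}}{380}\right) = -1006644 + \frac{149 \sqrt{95}}{190}$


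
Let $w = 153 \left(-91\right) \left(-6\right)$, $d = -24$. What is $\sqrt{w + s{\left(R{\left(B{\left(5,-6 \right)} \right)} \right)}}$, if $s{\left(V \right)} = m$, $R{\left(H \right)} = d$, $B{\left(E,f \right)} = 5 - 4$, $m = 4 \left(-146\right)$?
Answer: $\sqrt{82954} \approx 288.02$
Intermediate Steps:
$m = -584$
$B{\left(E,f \right)} = 1$
$R{\left(H \right)} = -24$
$s{\left(V \right)} = -584$
$w = 83538$ ($w = \left(-13923\right) \left(-6\right) = 83538$)
$\sqrt{w + s{\left(R{\left(B{\left(5,-6 \right)} \right)} \right)}} = \sqrt{83538 - 584} = \sqrt{82954}$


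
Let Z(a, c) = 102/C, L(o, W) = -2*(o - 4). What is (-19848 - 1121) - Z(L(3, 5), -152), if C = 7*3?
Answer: -146817/7 ≈ -20974.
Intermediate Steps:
L(o, W) = 8 - 2*o (L(o, W) = -2*(-4 + o) = 8 - 2*o)
C = 21
Z(a, c) = 34/7 (Z(a, c) = 102/21 = 102*(1/21) = 34/7)
(-19848 - 1121) - Z(L(3, 5), -152) = (-19848 - 1121) - 1*34/7 = -20969 - 34/7 = -146817/7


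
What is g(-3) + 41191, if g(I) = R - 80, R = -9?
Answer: 41102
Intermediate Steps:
g(I) = -89 (g(I) = -9 - 80 = -89)
g(-3) + 41191 = -89 + 41191 = 41102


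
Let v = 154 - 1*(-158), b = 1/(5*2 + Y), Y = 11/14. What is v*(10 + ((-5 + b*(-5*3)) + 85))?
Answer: 4174560/151 ≈ 27646.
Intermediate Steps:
Y = 11/14 (Y = 11*(1/14) = 11/14 ≈ 0.78571)
b = 14/151 (b = 1/(5*2 + 11/14) = 1/(10 + 11/14) = 1/(151/14) = 14/151 ≈ 0.092715)
v = 312 (v = 154 + 158 = 312)
v*(10 + ((-5 + b*(-5*3)) + 85)) = 312*(10 + ((-5 + 14*(-5*3)/151) + 85)) = 312*(10 + ((-5 + (14/151)*(-15)) + 85)) = 312*(10 + ((-5 - 210/151) + 85)) = 312*(10 + (-965/151 + 85)) = 312*(10 + 11870/151) = 312*(13380/151) = 4174560/151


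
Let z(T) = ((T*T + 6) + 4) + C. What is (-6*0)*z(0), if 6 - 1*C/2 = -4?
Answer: 0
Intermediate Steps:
C = 20 (C = 12 - 2*(-4) = 12 + 8 = 20)
z(T) = 30 + T² (z(T) = ((T*T + 6) + 4) + 20 = ((T² + 6) + 4) + 20 = ((6 + T²) + 4) + 20 = (10 + T²) + 20 = 30 + T²)
(-6*0)*z(0) = (-6*0)*(30 + 0²) = 0*(30 + 0) = 0*30 = 0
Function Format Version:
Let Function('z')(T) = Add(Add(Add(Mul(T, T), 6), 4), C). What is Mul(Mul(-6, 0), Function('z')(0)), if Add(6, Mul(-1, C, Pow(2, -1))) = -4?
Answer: 0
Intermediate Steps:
C = 20 (C = Add(12, Mul(-2, -4)) = Add(12, 8) = 20)
Function('z')(T) = Add(30, Pow(T, 2)) (Function('z')(T) = Add(Add(Add(Mul(T, T), 6), 4), 20) = Add(Add(Add(Pow(T, 2), 6), 4), 20) = Add(Add(Add(6, Pow(T, 2)), 4), 20) = Add(Add(10, Pow(T, 2)), 20) = Add(30, Pow(T, 2)))
Mul(Mul(-6, 0), Function('z')(0)) = Mul(Mul(-6, 0), Add(30, Pow(0, 2))) = Mul(0, Add(30, 0)) = Mul(0, 30) = 0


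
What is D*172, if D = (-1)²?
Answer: 172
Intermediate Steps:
D = 1
D*172 = 1*172 = 172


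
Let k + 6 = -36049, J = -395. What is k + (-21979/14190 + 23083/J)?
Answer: -8097052289/224202 ≈ -36115.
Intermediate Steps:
k = -36055 (k = -6 - 36049 = -36055)
k + (-21979/14190 + 23083/J) = -36055 + (-21979/14190 + 23083/(-395)) = -36055 + (-21979*1/14190 + 23083*(-1/395)) = -36055 + (-21979/14190 - 23083/395) = -36055 - 13449179/224202 = -8097052289/224202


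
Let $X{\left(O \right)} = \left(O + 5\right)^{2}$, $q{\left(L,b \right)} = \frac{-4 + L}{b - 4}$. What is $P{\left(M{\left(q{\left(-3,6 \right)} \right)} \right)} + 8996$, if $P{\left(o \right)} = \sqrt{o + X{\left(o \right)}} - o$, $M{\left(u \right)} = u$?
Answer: $\frac{17999}{2} + \frac{i \sqrt{5}}{2} \approx 8999.5 + 1.118 i$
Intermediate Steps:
$q{\left(L,b \right)} = \frac{-4 + L}{-4 + b}$
$X{\left(O \right)} = \left(5 + O\right)^{2}$
$P{\left(o \right)} = \sqrt{o + \left(5 + o\right)^{2}} - o$
$P{\left(M{\left(q{\left(-3,6 \right)} \right)} \right)} + 8996 = \left(\sqrt{\frac{-4 - 3}{-4 + 6} + \left(5 + \frac{-4 - 3}{-4 + 6}\right)^{2}} - \frac{-4 - 3}{-4 + 6}\right) + 8996 = \left(\sqrt{\frac{1}{2} \left(-7\right) + \left(5 + \frac{1}{2} \left(-7\right)\right)^{2}} - \frac{1}{2} \left(-7\right)\right) + 8996 = \left(\sqrt{- \frac{7}{2} + \left(5 - \frac{7}{2}\right)^{2}} - - \frac{7}{2}\right) + 8996 = \left(\sqrt{- \frac{7}{2} + \left(\frac{3}{2}\right)^{2}} + \frac{7}{2}\right) + 8996 = \left(\sqrt{- \frac{7}{2} + \frac{9}{4}} + \frac{7}{2}\right) + 8996 = \left(\sqrt{- \frac{5}{4}} + \frac{7}{2}\right) + 8996 = \left(\frac{i \sqrt{5}}{2} + \frac{7}{2}\right) + 8996 = \left(\frac{7}{2} + \frac{i \sqrt{5}}{2}\right) + 8996 = \frac{17999}{2} + \frac{i \sqrt{5}}{2}$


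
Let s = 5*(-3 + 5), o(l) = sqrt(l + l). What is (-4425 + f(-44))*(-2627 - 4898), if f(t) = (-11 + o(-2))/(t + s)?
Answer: 1132053475/34 + 7525*I/17 ≈ 3.3296e+7 + 442.65*I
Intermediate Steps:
o(l) = sqrt(2)*sqrt(l) (o(l) = sqrt(2*l) = sqrt(2)*sqrt(l))
s = 10 (s = 5*2 = 10)
f(t) = (-11 + 2*I)/(10 + t) (f(t) = (-11 + sqrt(2)*sqrt(-2))/(t + 10) = (-11 + sqrt(2)*(I*sqrt(2)))/(10 + t) = (-11 + 2*I)/(10 + t))
(-4425 + f(-44))*(-2627 - 4898) = (-4425 + (-11 + 2*I)/(10 - 44))*(-2627 - 4898) = (-4425 + (-11 + 2*I)/(-34))*(-7525) = (-4425 - (-11 + 2*I)/34)*(-7525) = (-4425 + (11/34 - I/17))*(-7525) = (-150439/34 - I/17)*(-7525) = 1132053475/34 + 7525*I/17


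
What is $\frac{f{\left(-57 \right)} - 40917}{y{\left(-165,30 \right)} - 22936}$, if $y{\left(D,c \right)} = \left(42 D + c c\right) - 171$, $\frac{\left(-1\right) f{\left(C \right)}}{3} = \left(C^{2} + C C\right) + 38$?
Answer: $\frac{60525}{29137} \approx 2.0773$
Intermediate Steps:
$f{\left(C \right)} = -114 - 6 C^{2}$ ($f{\left(C \right)} = - 3 \left(\left(C^{2} + C C\right) + 38\right) = - 3 \left(\left(C^{2} + C^{2}\right) + 38\right) = - 3 \left(2 C^{2} + 38\right) = - 3 \left(38 + 2 C^{2}\right) = -114 - 6 C^{2}$)
$y{\left(D,c \right)} = -171 + c^{2} + 42 D$ ($y{\left(D,c \right)} = \left(42 D + c^{2}\right) - 171 = \left(c^{2} + 42 D\right) - 171 = -171 + c^{2} + 42 D$)
$\frac{f{\left(-57 \right)} - 40917}{y{\left(-165,30 \right)} - 22936} = \frac{\left(-114 - 6 \left(-57\right)^{2}\right) - 40917}{\left(-171 + 30^{2} + 42 \left(-165\right)\right) - 22936} = \frac{\left(-114 - 19494\right) - 40917}{\left(-171 + 900 - 6930\right) - 22936} = \frac{\left(-114 - 19494\right) - 40917}{-6201 - 22936} = \frac{-19608 - 40917}{-29137} = \left(-60525\right) \left(- \frac{1}{29137}\right) = \frac{60525}{29137}$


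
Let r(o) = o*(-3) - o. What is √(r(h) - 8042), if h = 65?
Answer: I*√8302 ≈ 91.115*I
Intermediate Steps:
r(o) = -4*o (r(o) = -3*o - o = -4*o)
√(r(h) - 8042) = √(-4*65 - 8042) = √(-260 - 8042) = √(-8302) = I*√8302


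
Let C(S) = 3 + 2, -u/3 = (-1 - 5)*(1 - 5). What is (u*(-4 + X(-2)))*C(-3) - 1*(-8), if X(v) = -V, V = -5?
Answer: -352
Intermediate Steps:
u = -72 (u = -3*(-1 - 5)*(1 - 5) = -(-18)*(-4) = -3*24 = -72)
C(S) = 5
X(v) = 5 (X(v) = -1*(-5) = 5)
(u*(-4 + X(-2)))*C(-3) - 1*(-8) = -72*(-4 + 5)*5 - 1*(-8) = -72*1*5 + 8 = -72*5 + 8 = -360 + 8 = -352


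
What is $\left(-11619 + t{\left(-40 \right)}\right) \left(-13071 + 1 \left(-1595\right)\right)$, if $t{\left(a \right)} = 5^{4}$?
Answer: $161238004$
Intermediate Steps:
$t{\left(a \right)} = 625$
$\left(-11619 + t{\left(-40 \right)}\right) \left(-13071 + 1 \left(-1595\right)\right) = \left(-11619 + 625\right) \left(-13071 + 1 \left(-1595\right)\right) = - 10994 \left(-13071 - 1595\right) = \left(-10994\right) \left(-14666\right) = 161238004$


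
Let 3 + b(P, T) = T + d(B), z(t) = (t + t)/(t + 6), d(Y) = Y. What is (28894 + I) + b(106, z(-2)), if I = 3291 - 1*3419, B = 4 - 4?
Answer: 28762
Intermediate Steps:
B = 0
I = -128 (I = 3291 - 3419 = -128)
z(t) = 2*t/(6 + t) (z(t) = (2*t)/(6 + t) = 2*t/(6 + t))
b(P, T) = -3 + T (b(P, T) = -3 + (T + 0) = -3 + T)
(28894 + I) + b(106, z(-2)) = (28894 - 128) + (-3 + 2*(-2)/(6 - 2)) = 28766 + (-3 + 2*(-2)/4) = 28766 + (-3 + 2*(-2)*(¼)) = 28766 + (-3 - 1) = 28766 - 4 = 28762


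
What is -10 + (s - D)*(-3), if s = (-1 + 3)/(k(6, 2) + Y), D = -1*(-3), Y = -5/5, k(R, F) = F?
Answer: -7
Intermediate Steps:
Y = -1 (Y = -5*1/5 = -1)
D = 3
s = 2 (s = (-1 + 3)/(2 - 1) = 2/1 = 2*1 = 2)
-10 + (s - D)*(-3) = -10 + (2 - 1*3)*(-3) = -10 + (2 - 3)*(-3) = -10 - 1*(-3) = -10 + 3 = -7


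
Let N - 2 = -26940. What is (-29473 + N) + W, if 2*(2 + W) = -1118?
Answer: -56972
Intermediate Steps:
N = -26938 (N = 2 - 26940 = -26938)
W = -561 (W = -2 + (½)*(-1118) = -2 - 559 = -561)
(-29473 + N) + W = (-29473 - 26938) - 561 = -56411 - 561 = -56972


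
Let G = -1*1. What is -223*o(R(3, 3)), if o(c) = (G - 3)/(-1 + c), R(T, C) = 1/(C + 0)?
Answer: -1338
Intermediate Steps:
G = -1
R(T, C) = 1/C
o(c) = -4/(-1 + c) (o(c) = (-1 - 3)/(-1 + c) = -4/(-1 + c))
-223*o(R(3, 3)) = -(-892)/(-1 + 1/3) = -(-892)/(-1 + ⅓) = -(-892)/(-⅔) = -(-892)*(-3)/2 = -223*6 = -1338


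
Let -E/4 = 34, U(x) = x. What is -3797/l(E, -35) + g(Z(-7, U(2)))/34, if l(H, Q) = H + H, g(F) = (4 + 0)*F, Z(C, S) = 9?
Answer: 4085/272 ≈ 15.018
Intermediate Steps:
g(F) = 4*F
E = -136 (E = -4*34 = -136)
l(H, Q) = 2*H
-3797/l(E, -35) + g(Z(-7, U(2)))/34 = -3797/(2*(-136)) + (4*9)/34 = -3797/(-272) + 36*(1/34) = -3797*(-1/272) + 18/17 = 3797/272 + 18/17 = 4085/272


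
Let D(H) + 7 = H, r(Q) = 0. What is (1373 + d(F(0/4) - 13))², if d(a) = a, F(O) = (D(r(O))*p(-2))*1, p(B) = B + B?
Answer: 1926544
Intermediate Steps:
p(B) = 2*B
D(H) = -7 + H
F(O) = 28 (F(O) = ((-7 + 0)*(2*(-2)))*1 = -7*(-4)*1 = 28*1 = 28)
(1373 + d(F(0/4) - 13))² = (1373 + (28 - 13))² = (1373 + 15)² = 1388² = 1926544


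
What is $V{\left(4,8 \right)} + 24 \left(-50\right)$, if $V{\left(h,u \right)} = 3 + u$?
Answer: $-1189$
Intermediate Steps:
$V{\left(4,8 \right)} + 24 \left(-50\right) = \left(3 + 8\right) + 24 \left(-50\right) = 11 - 1200 = -1189$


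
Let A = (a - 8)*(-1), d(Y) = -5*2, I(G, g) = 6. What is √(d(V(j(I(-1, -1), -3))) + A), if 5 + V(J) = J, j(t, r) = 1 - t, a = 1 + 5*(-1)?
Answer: √2 ≈ 1.4142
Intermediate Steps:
a = -4 (a = 1 - 5 = -4)
V(J) = -5 + J
d(Y) = -10
A = 12 (A = (-4 - 8)*(-1) = -12*(-1) = 12)
√(d(V(j(I(-1, -1), -3))) + A) = √(-10 + 12) = √2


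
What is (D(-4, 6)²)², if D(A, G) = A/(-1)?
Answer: 256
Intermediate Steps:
D(A, G) = -A (D(A, G) = A*(-1) = -A)
(D(-4, 6)²)² = ((-1*(-4))²)² = (4²)² = 16² = 256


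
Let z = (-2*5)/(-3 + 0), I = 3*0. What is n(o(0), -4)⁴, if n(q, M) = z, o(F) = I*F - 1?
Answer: 10000/81 ≈ 123.46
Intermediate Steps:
I = 0
o(F) = -1 (o(F) = 0*F - 1 = 0 - 1 = -1)
z = 10/3 (z = -10/(-3) = -10*(-⅓) = 10/3 ≈ 3.3333)
n(q, M) = 10/3
n(o(0), -4)⁴ = (10/3)⁴ = 10000/81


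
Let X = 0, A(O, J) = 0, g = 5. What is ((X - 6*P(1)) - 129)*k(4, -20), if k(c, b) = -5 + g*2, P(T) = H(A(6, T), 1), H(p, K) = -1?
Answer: -615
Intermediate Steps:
P(T) = -1
k(c, b) = 5 (k(c, b) = -5 + 5*2 = -5 + 10 = 5)
((X - 6*P(1)) - 129)*k(4, -20) = ((0 - 6*(-1)) - 129)*5 = ((0 + 6) - 129)*5 = (6 - 129)*5 = -123*5 = -615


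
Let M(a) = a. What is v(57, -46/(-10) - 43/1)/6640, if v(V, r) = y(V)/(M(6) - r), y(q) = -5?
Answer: -5/294816 ≈ -1.6960e-5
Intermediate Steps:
v(V, r) = -5/(6 - r)
v(57, -46/(-10) - 43/1)/6640 = (5/(-6 + (-46/(-10) - 43/1)))/6640 = (5/(-6 + (-46*(-1/10) - 43*1)))*(1/6640) = (5/(-6 + (23/5 - 43)))*(1/6640) = (5/(-6 - 192/5))*(1/6640) = (5/(-222/5))*(1/6640) = (5*(-5/222))*(1/6640) = -25/222*1/6640 = -5/294816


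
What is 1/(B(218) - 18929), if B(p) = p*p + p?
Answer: 1/28813 ≈ 3.4707e-5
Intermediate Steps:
B(p) = p + p² (B(p) = p² + p = p + p²)
1/(B(218) - 18929) = 1/(218*(1 + 218) - 18929) = 1/(218*219 - 18929) = 1/(47742 - 18929) = 1/28813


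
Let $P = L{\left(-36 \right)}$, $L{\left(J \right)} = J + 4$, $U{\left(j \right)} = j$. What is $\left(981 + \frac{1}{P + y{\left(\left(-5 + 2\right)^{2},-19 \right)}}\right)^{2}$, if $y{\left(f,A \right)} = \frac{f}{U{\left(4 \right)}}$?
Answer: $\frac{13627060225}{14161} \approx 9.623 \cdot 10^{5}$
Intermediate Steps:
$L{\left(J \right)} = 4 + J$
$P = -32$ ($P = 4 - 36 = -32$)
$y{\left(f,A \right)} = \frac{f}{4}$
$\left(981 + \frac{1}{P + y{\left(\left(-5 + 2\right)^{2},-19 \right)}}\right)^{2} = \left(981 + \frac{1}{-32 + \frac{\left(-5 + 2\right)^{2}}{4}}\right)^{2} = \left(981 + \frac{1}{-32 + \frac{\left(-3\right)^{2}}{4}}\right)^{2} = \left(981 + \frac{1}{-32 + \frac{1}{4} \cdot 9}\right)^{2} = \left(981 + \frac{1}{-32 + \frac{9}{4}}\right)^{2} = \left(981 + \frac{1}{- \frac{119}{4}}\right)^{2} = \left(981 - \frac{4}{119}\right)^{2} = \left(\frac{116735}{119}\right)^{2} = \frac{13627060225}{14161}$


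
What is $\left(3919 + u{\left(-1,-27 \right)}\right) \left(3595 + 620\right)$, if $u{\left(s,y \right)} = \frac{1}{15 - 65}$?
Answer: $\frac{165185007}{10} \approx 1.6518 \cdot 10^{7}$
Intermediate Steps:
$u{\left(s,y \right)} = - \frac{1}{50}$ ($u{\left(s,y \right)} = \frac{1}{-50} = - \frac{1}{50}$)
$\left(3919 + u{\left(-1,-27 \right)}\right) \left(3595 + 620\right) = \left(3919 - \frac{1}{50}\right) \left(3595 + 620\right) = \frac{195949}{50} \cdot 4215 = \frac{165185007}{10}$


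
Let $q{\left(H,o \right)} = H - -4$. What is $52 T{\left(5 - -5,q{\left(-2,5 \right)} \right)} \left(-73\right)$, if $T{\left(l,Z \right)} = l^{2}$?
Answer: $-379600$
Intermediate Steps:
$q{\left(H,o \right)} = 4 + H$ ($q{\left(H,o \right)} = H + 4 = 4 + H$)
$52 T{\left(5 - -5,q{\left(-2,5 \right)} \right)} \left(-73\right) = 52 \left(5 - -5\right)^{2} \left(-73\right) = 52 \left(5 + 5\right)^{2} \left(-73\right) = 52 \cdot 10^{2} \left(-73\right) = 52 \cdot 100 \left(-73\right) = 5200 \left(-73\right) = -379600$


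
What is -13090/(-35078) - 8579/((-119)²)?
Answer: -57783336/248369779 ≈ -0.23265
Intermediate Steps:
-13090/(-35078) - 8579/((-119)²) = -13090*(-1/35078) - 8579/14161 = 6545/17539 - 8579*1/14161 = 6545/17539 - 8579/14161 = -57783336/248369779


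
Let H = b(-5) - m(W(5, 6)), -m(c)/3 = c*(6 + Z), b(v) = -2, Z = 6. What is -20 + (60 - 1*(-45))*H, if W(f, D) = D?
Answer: 22450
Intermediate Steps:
m(c) = -36*c (m(c) = -3*c*(6 + 6) = -3*c*12 = -36*c)
H = 214 (H = -2 - (-36)*6 = -2 - 1*(-216) = -2 + 216 = 214)
-20 + (60 - 1*(-45))*H = -20 + (60 - 1*(-45))*214 = -20 + (60 + 45)*214 = -20 + 105*214 = -20 + 22470 = 22450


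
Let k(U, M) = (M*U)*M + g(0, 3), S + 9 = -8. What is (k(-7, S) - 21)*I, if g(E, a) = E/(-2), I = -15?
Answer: 30660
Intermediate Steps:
S = -17 (S = -9 - 8 = -17)
g(E, a) = -E/2 (g(E, a) = E*(-1/2) = -E/2)
k(U, M) = U*M**2 (k(U, M) = (M*U)*M - 1/2*0 = U*M**2 + 0 = U*M**2)
(k(-7, S) - 21)*I = (-7*(-17)**2 - 21)*(-15) = (-7*289 - 21)*(-15) = (-2023 - 21)*(-15) = -2044*(-15) = 30660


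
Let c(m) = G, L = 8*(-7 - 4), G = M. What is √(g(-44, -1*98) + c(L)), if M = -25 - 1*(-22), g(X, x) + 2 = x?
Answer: I*√103 ≈ 10.149*I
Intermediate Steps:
g(X, x) = -2 + x
M = -3 (M = -25 + 22 = -3)
G = -3
L = -88 (L = 8*(-11) = -88)
c(m) = -3
√(g(-44, -1*98) + c(L)) = √((-2 - 1*98) - 3) = √((-2 - 98) - 3) = √(-100 - 3) = √(-103) = I*√103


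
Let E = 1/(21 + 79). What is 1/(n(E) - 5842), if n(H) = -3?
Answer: -1/5845 ≈ -0.00017109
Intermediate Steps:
E = 1/100 ≈ 0.010000
1/(n(E) - 5842) = 1/(-3 - 5842) = 1/(-5845) = -1/5845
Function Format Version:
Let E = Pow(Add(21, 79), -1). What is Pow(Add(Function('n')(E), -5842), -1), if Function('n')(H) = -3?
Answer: Rational(-1, 5845) ≈ -0.00017109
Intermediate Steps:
E = Rational(1, 100) (E = Pow(100, -1) = Rational(1, 100) ≈ 0.010000)
Pow(Add(Function('n')(E), -5842), -1) = Pow(Add(-3, -5842), -1) = Pow(-5845, -1) = Rational(-1, 5845)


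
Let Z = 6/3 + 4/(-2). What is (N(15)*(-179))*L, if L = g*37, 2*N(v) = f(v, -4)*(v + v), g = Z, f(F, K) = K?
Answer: 0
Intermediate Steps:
Z = 0 (Z = 6*(⅓) + 4*(-½) = 2 - 2 = 0)
g = 0
N(v) = -4*v (N(v) = (-4*(v + v))/2 = (-8*v)/2 = -4*v)
L = 0 (L = 0*37 = 0)
(N(15)*(-179))*L = (-4*15*(-179))*0 = -60*(-179)*0 = 10740*0 = 0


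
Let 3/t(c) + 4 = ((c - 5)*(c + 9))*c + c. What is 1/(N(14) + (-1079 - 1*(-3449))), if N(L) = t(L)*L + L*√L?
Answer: 5010485454/11869121757697 - 29597624*√14/11869121757697 ≈ 0.00041281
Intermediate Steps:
t(c) = 3/(-4 + c + c*(-5 + c)*(9 + c)) (t(c) = 3/(-4 + (((c - 5)*(c + 9))*c + c)) = 3/(-4 + (((-5 + c)*(9 + c))*c + c)) = 3/(-4 + (c*(-5 + c)*(9 + c) + c)) = 3/(-4 + (c + c*(-5 + c)*(9 + c))) = 3/(-4 + c + c*(-5 + c)*(9 + c)))
N(L) = L^(3/2) + 3*L/(-4 + L³ - 44*L + 4*L²) (N(L) = (3/(-4 + L³ - 44*L + 4*L²))*L + L*√L = 3*L/(-4 + L³ - 44*L + 4*L²) + L^(3/2) = L^(3/2) + 3*L/(-4 + L³ - 44*L + 4*L²))
1/(N(14) + (-1079 - 1*(-3449))) = 1/((3*14 + 14^(3/2)*(-4 + 14³ - 44*14 + 4*14²))/(-4 + 14³ - 44*14 + 4*14²) + (-1079 - 1*(-3449))) = 1/((42 + (14*√14)*(-4 + 2744 - 616 + 4*196))/(-4 + 2744 - 616 + 4*196) + (-1079 + 3449)) = 1/((42 + (14*√14)*(-4 + 2744 - 616 + 784))/(-4 + 2744 - 616 + 784) + 2370) = 1/((42 + (14*√14)*2908)/2908 + 2370) = 1/((42 + 40712*√14)/2908 + 2370) = 1/((21/1454 + 14*√14) + 2370) = 1/(3446001/1454 + 14*√14)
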